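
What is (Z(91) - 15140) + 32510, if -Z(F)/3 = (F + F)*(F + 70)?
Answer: -70536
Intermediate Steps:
Z(F) = -6*F*(70 + F) (Z(F) = -3*(F + F)*(F + 70) = -3*2*F*(70 + F) = -6*F*(70 + F))
(Z(91) - 15140) + 32510 = (-6*91*(70 + 91) - 15140) + 32510 = (-6*91*161 - 15140) + 32510 = (-87906 - 15140) + 32510 = -103046 + 32510 = -70536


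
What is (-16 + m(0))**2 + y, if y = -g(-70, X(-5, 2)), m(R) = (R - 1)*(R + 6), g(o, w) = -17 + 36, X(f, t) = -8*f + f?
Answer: 465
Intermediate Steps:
X(f, t) = -7*f
g(o, w) = 19
m(R) = (-1 + R)*(6 + R)
y = -19 (y = -1*19 = -19)
(-16 + m(0))**2 + y = (-16 + (-6 + 0**2 + 5*0))**2 - 19 = (-16 + (-6 + 0 + 0))**2 - 19 = (-16 - 6)**2 - 19 = (-22)**2 - 19 = 484 - 19 = 465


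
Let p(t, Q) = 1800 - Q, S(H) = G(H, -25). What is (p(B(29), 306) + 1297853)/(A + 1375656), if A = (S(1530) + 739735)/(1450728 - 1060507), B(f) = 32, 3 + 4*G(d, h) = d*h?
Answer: 2028129942748/2147242360591 ≈ 0.94453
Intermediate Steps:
G(d, h) = -¾ + d*h/4 (G(d, h) = -¾ + (d*h)/4 = -¾ + d*h/4)
S(H) = -¾ - 25*H/4 (S(H) = -¾ + (¼)*H*(-25) = -¾ - 25*H/4)
A = 2920687/1560884 (A = ((-¾ - 25/4*1530) + 739735)/(1450728 - 1060507) = ((-¾ - 19125/2) + 739735)/390221 = (-38253/4 + 739735)*(1/390221) = (2920687/4)*(1/390221) = 2920687/1560884 ≈ 1.8712)
(p(B(29), 306) + 1297853)/(A + 1375656) = ((1800 - 1*306) + 1297853)/(2920687/1560884 + 1375656) = ((1800 - 306) + 1297853)/(2147242360591/1560884) = (1494 + 1297853)*(1560884/2147242360591) = 1299347*(1560884/2147242360591) = 2028129942748/2147242360591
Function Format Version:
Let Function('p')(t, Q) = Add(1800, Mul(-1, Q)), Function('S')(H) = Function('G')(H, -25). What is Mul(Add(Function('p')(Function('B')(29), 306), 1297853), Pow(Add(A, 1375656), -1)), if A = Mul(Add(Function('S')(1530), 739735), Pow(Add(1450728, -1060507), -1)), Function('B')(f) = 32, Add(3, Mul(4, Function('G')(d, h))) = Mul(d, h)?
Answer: Rational(2028129942748, 2147242360591) ≈ 0.94453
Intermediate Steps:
Function('G')(d, h) = Add(Rational(-3, 4), Mul(Rational(1, 4), d, h)) (Function('G')(d, h) = Add(Rational(-3, 4), Mul(Rational(1, 4), Mul(d, h))) = Add(Rational(-3, 4), Mul(Rational(1, 4), d, h)))
Function('S')(H) = Add(Rational(-3, 4), Mul(Rational(-25, 4), H)) (Function('S')(H) = Add(Rational(-3, 4), Mul(Rational(1, 4), H, -25)) = Add(Rational(-3, 4), Mul(Rational(-25, 4), H)))
A = Rational(2920687, 1560884) (A = Mul(Add(Add(Rational(-3, 4), Mul(Rational(-25, 4), 1530)), 739735), Pow(Add(1450728, -1060507), -1)) = Mul(Add(Add(Rational(-3, 4), Rational(-19125, 2)), 739735), Pow(390221, -1)) = Mul(Add(Rational(-38253, 4), 739735), Rational(1, 390221)) = Mul(Rational(2920687, 4), Rational(1, 390221)) = Rational(2920687, 1560884) ≈ 1.8712)
Mul(Add(Function('p')(Function('B')(29), 306), 1297853), Pow(Add(A, 1375656), -1)) = Mul(Add(Add(1800, Mul(-1, 306)), 1297853), Pow(Add(Rational(2920687, 1560884), 1375656), -1)) = Mul(Add(Add(1800, -306), 1297853), Pow(Rational(2147242360591, 1560884), -1)) = Mul(Add(1494, 1297853), Rational(1560884, 2147242360591)) = Mul(1299347, Rational(1560884, 2147242360591)) = Rational(2028129942748, 2147242360591)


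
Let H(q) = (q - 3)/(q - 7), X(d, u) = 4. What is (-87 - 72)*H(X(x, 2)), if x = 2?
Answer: 53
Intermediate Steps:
H(q) = (-3 + q)/(-7 + q)
(-87 - 72)*H(X(x, 2)) = (-87 - 72)*((-3 + 4)/(-7 + 4)) = -159/(-3) = -(-53) = -159*(-⅓) = 53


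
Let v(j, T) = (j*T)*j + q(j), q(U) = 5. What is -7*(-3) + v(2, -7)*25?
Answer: -554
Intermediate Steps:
v(j, T) = 5 + T*j**2 (v(j, T) = (j*T)*j + 5 = (T*j)*j + 5 = T*j**2 + 5 = 5 + T*j**2)
-7*(-3) + v(2, -7)*25 = -7*(-3) + (5 - 7*2**2)*25 = 21 + (5 - 7*4)*25 = 21 + (5 - 28)*25 = 21 - 23*25 = 21 - 575 = -554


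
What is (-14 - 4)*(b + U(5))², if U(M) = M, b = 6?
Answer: -2178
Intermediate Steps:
(-14 - 4)*(b + U(5))² = (-14 - 4)*(6 + 5)² = -18*11² = -18*121 = -2178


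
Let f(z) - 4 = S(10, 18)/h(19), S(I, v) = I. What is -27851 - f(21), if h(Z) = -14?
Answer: -194980/7 ≈ -27854.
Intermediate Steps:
f(z) = 23/7 (f(z) = 4 + 10/(-14) = 4 + 10*(-1/14) = 4 - 5/7 = 23/7)
-27851 - f(21) = -27851 - 1*23/7 = -27851 - 23/7 = -194980/7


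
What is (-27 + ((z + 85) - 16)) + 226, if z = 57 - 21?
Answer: 304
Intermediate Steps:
z = 36
(-27 + ((z + 85) - 16)) + 226 = (-27 + ((36 + 85) - 16)) + 226 = (-27 + (121 - 16)) + 226 = (-27 + 105) + 226 = 78 + 226 = 304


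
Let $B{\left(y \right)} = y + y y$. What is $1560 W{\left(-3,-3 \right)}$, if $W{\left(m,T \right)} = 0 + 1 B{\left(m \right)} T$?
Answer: $-28080$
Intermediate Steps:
$B{\left(y \right)} = y + y^{2}$
$W{\left(m,T \right)} = T m \left(1 + m\right)$ ($W{\left(m,T \right)} = 0 + 1 m \left(1 + m\right) T = 0 + m \left(1 + m\right) T = 0 + T m \left(1 + m\right) = T m \left(1 + m\right)$)
$1560 W{\left(-3,-3 \right)} = 1560 \left(\left(-3\right) \left(-3\right) \left(1 - 3\right)\right) = 1560 \left(\left(-3\right) \left(-3\right) \left(-2\right)\right) = 1560 \left(-18\right) = -28080$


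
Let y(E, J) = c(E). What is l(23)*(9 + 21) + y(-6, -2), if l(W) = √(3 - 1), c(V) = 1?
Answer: 1 + 30*√2 ≈ 43.426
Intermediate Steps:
l(W) = √2
y(E, J) = 1
l(23)*(9 + 21) + y(-6, -2) = √2*(9 + 21) + 1 = √2*30 + 1 = 30*√2 + 1 = 1 + 30*√2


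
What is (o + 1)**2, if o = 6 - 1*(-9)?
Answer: 256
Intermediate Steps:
o = 15 (o = 6 + 9 = 15)
(o + 1)**2 = (15 + 1)**2 = 16**2 = 256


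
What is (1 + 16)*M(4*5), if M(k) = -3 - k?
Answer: -391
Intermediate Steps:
(1 + 16)*M(4*5) = (1 + 16)*(-3 - 4*5) = 17*(-3 - 1*20) = 17*(-3 - 20) = 17*(-23) = -391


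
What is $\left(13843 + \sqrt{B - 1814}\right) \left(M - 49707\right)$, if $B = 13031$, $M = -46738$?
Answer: $-1335088135 - 96445 \sqrt{11217} \approx -1.3453 \cdot 10^{9}$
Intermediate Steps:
$\left(13843 + \sqrt{B - 1814}\right) \left(M - 49707\right) = \left(13843 + \sqrt{13031 - 1814}\right) \left(-46738 - 49707\right) = \left(13843 + \sqrt{11217}\right) \left(-96445\right) = -1335088135 - 96445 \sqrt{11217}$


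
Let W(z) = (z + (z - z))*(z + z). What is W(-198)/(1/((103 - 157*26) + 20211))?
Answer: 1272718656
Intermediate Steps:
W(z) = 2*z**2 (W(z) = (z + 0)*(2*z) = z*(2*z) = 2*z**2)
W(-198)/(1/((103 - 157*26) + 20211)) = (2*(-198)**2)/(1/((103 - 157*26) + 20211)) = (2*39204)/(1/((103 - 4082) + 20211)) = 78408/(1/(-3979 + 20211)) = 78408/(1/16232) = 78408*16232 = 1272718656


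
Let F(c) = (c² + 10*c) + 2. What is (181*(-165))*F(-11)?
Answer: -388245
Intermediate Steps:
F(c) = 2 + c² + 10*c
(181*(-165))*F(-11) = (181*(-165))*(2 + (-11)² + 10*(-11)) = -29865*(2 + 121 - 110) = -29865*13 = -388245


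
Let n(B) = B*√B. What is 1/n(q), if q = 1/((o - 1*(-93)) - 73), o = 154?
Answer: 174*√174 ≈ 2295.2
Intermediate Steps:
q = 1/174 (q = 1/((154 - 1*(-93)) - 73) = 1/((154 + 93) - 73) = 1/(247 - 73) = 1/174 ≈ 0.0057471)
n(B) = B^(3/2)
1/n(q) = 1/((1/174)^(3/2)) = 1/(√174/30276) = 174*√174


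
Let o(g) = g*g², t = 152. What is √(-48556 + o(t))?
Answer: 2*√865813 ≈ 1861.0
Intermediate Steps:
o(g) = g³
√(-48556 + o(t)) = √(-48556 + 152³) = √(-48556 + 3511808) = √3463252 = 2*√865813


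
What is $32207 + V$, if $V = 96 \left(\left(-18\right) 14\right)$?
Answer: $8015$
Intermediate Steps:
$V = -24192$ ($V = 96 \left(-252\right) = -24192$)
$32207 + V = 32207 - 24192 = 8015$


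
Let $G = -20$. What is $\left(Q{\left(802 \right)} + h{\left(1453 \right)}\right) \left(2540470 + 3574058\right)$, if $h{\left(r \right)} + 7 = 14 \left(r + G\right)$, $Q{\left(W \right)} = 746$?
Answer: $127188296928$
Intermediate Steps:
$h{\left(r \right)} = -287 + 14 r$ ($h{\left(r \right)} = -7 + 14 \left(r - 20\right) = -7 + 14 \left(-20 + r\right) = -7 + \left(-280 + 14 r\right) = -287 + 14 r$)
$\left(Q{\left(802 \right)} + h{\left(1453 \right)}\right) \left(2540470 + 3574058\right) = \left(746 + \left(-287 + 14 \cdot 1453\right)\right) \left(2540470 + 3574058\right) = \left(746 + \left(-287 + 20342\right)\right) 6114528 = \left(746 + 20055\right) 6114528 = 20801 \cdot 6114528 = 127188296928$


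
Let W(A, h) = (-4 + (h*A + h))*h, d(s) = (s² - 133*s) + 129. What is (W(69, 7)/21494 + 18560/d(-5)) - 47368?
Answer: -416722473385/8801793 ≈ -47345.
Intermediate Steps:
d(s) = 129 + s² - 133*s
W(A, h) = h*(-4 + h + A*h) (W(A, h) = (-4 + (A*h + h))*h = (-4 + (h + A*h))*h = (-4 + h + A*h)*h = h*(-4 + h + A*h))
(W(69, 7)/21494 + 18560/d(-5)) - 47368 = ((7*(-4 + 7 + 69*7))/21494 + 18560/(129 + (-5)² - 133*(-5))) - 47368 = ((7*(-4 + 7 + 483))*(1/21494) + 18560/(129 + 25 + 665)) - 47368 = ((7*486)*(1/21494) + 18560/819) - 47368 = (3402*(1/21494) + 18560*(1/819)) - 47368 = (1701/10747 + 18560/819) - 47368 = 200857439/8801793 - 47368 = -416722473385/8801793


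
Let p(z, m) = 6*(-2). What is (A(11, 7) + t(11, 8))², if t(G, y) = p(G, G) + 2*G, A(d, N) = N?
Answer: 289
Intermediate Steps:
p(z, m) = -12
t(G, y) = -12 + 2*G
(A(11, 7) + t(11, 8))² = (7 + (-12 + 2*11))² = (7 + (-12 + 22))² = (7 + 10)² = 17² = 289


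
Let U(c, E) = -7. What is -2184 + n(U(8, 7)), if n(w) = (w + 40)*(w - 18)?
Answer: -3009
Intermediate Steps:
n(w) = (-18 + w)*(40 + w) (n(w) = (40 + w)*(-18 + w) = (-18 + w)*(40 + w))
-2184 + n(U(8, 7)) = -2184 + (-720 + (-7)² + 22*(-7)) = -2184 + (-720 + 49 - 154) = -2184 - 825 = -3009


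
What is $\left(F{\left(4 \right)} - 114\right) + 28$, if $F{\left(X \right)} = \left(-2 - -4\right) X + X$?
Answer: $-74$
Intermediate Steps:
$F{\left(X \right)} = 3 X$ ($F{\left(X \right)} = \left(-2 + 4\right) X + X = 2 X + X = 3 X$)
$\left(F{\left(4 \right)} - 114\right) + 28 = \left(3 \cdot 4 - 114\right) + 28 = \left(12 - 114\right) + 28 = -102 + 28 = -74$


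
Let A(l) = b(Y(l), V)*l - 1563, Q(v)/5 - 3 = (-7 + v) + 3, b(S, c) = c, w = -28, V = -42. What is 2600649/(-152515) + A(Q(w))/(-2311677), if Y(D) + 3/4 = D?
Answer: -668061212642/39173935295 ≈ -17.054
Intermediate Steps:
Y(D) = -¾ + D
Q(v) = -5 + 5*v (Q(v) = 15 + 5*((-7 + v) + 3) = 15 + 5*(-4 + v) = 15 + (-20 + 5*v) = -5 + 5*v)
A(l) = -1563 - 42*l (A(l) = -42*l - 1563 = -1563 - 42*l)
2600649/(-152515) + A(Q(w))/(-2311677) = 2600649/(-152515) + (-1563 - 42*(-5 + 5*(-28)))/(-2311677) = 2600649*(-1/152515) + (-1563 - 42*(-5 - 140))*(-1/2311677) = -2600649/152515 + (-1563 - 42*(-145))*(-1/2311677) = -2600649/152515 + (-1563 + 6090)*(-1/2311677) = -2600649/152515 + 4527*(-1/2311677) = -2600649/152515 - 503/256853 = -668061212642/39173935295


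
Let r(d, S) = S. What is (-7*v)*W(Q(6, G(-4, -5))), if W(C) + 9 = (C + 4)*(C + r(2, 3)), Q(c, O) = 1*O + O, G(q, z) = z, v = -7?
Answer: 1617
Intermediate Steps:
Q(c, O) = 2*O (Q(c, O) = O + O = 2*O)
W(C) = -9 + (3 + C)*(4 + C) (W(C) = -9 + (C + 4)*(C + 3) = -9 + (4 + C)*(3 + C) = -9 + (3 + C)*(4 + C))
(-7*v)*W(Q(6, G(-4, -5))) = (-7*(-7))*(3 + (2*(-5))² + 7*(2*(-5))) = 49*(3 + (-10)² + 7*(-10)) = 49*(3 + 100 - 70) = 49*33 = 1617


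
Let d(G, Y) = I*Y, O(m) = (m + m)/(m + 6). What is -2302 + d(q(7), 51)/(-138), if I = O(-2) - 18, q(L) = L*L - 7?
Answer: -105569/46 ≈ -2295.0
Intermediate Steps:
O(m) = 2*m/(6 + m) (O(m) = (2*m)/(6 + m) = 2*m/(6 + m))
q(L) = -7 + L² (q(L) = L² - 7 = -7 + L²)
I = -19 (I = 2*(-2)/(6 - 2) - 18 = 2*(-2)/4 - 18 = 2*(-2)*(¼) - 18 = -1 - 18 = -19)
d(G, Y) = -19*Y
-2302 + d(q(7), 51)/(-138) = -2302 - 19*51/(-138) = -2302 - 969*(-1/138) = -2302 + 323/46 = -105569/46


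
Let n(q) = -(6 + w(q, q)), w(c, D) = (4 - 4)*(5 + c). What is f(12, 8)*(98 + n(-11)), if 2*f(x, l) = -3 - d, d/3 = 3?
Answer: -552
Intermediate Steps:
d = 9 (d = 3*3 = 9)
w(c, D) = 0 (w(c, D) = 0*(5 + c) = 0)
n(q) = -6 (n(q) = -(6 + 0) = -1*6 = -6)
f(x, l) = -6 (f(x, l) = (-3 - 1*9)/2 = (-3 - 9)/2 = (1/2)*(-12) = -6)
f(12, 8)*(98 + n(-11)) = -6*(98 - 6) = -6*92 = -552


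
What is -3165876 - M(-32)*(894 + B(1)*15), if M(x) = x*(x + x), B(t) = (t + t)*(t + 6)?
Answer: -5426868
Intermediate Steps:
B(t) = 2*t*(6 + t) (B(t) = (2*t)*(6 + t) = 2*t*(6 + t))
M(x) = 2*x² (M(x) = x*(2*x) = 2*x²)
-3165876 - M(-32)*(894 + B(1)*15) = -3165876 - 2*(-32)²*(894 + (2*1*(6 + 1))*15) = -3165876 - 2*1024*(894 + (2*1*7)*15) = -3165876 - 2048*(894 + 14*15) = -3165876 - 2048*(894 + 210) = -3165876 - 2048*1104 = -3165876 - 1*2260992 = -3165876 - 2260992 = -5426868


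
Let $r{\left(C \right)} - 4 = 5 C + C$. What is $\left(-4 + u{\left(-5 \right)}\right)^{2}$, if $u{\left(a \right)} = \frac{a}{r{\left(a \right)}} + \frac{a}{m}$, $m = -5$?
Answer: $\frac{5329}{676} \approx 7.8831$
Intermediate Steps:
$r{\left(C \right)} = 4 + 6 C$ ($r{\left(C \right)} = 4 + \left(5 C + C\right) = 4 + 6 C$)
$u{\left(a \right)} = - \frac{a}{5} + \frac{a}{4 + 6 a}$ ($u{\left(a \right)} = \frac{a}{4 + 6 a} + \frac{a}{-5} = \frac{a}{4 + 6 a} + a \left(- \frac{1}{5}\right) = \frac{a}{4 + 6 a} - \frac{a}{5} = - \frac{a}{5} + \frac{a}{4 + 6 a}$)
$\left(-4 + u{\left(-5 \right)}\right)^{2} = \left(-4 + \frac{1}{10} \left(-5\right) \frac{1}{2 + 3 \left(-5\right)} \left(1 - -30\right)\right)^{2} = \left(-4 + \frac{1}{10} \left(-5\right) \frac{1}{2 - 15} \left(1 + 30\right)\right)^{2} = \left(-4 + \frac{1}{10} \left(-5\right) \frac{1}{-13} \cdot 31\right)^{2} = \left(-4 + \frac{1}{10} \left(-5\right) \left(- \frac{1}{13}\right) 31\right)^{2} = \left(-4 + \frac{31}{26}\right)^{2} = \left(- \frac{73}{26}\right)^{2} = \frac{5329}{676}$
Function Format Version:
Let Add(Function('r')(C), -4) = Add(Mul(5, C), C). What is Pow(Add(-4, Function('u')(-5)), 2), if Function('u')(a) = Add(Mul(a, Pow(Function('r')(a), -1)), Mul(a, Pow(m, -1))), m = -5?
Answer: Rational(5329, 676) ≈ 7.8831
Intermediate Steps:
Function('r')(C) = Add(4, Mul(6, C)) (Function('r')(C) = Add(4, Add(Mul(5, C), C)) = Add(4, Mul(6, C)))
Function('u')(a) = Add(Mul(Rational(-1, 5), a), Mul(a, Pow(Add(4, Mul(6, a)), -1))) (Function('u')(a) = Add(Mul(a, Pow(Add(4, Mul(6, a)), -1)), Mul(a, Pow(-5, -1))) = Add(Mul(a, Pow(Add(4, Mul(6, a)), -1)), Mul(a, Rational(-1, 5))) = Add(Mul(a, Pow(Add(4, Mul(6, a)), -1)), Mul(Rational(-1, 5), a)) = Add(Mul(Rational(-1, 5), a), Mul(a, Pow(Add(4, Mul(6, a)), -1))))
Pow(Add(-4, Function('u')(-5)), 2) = Pow(Add(-4, Mul(Rational(1, 10), -5, Pow(Add(2, Mul(3, -5)), -1), Add(1, Mul(-6, -5)))), 2) = Pow(Add(-4, Mul(Rational(1, 10), -5, Pow(Add(2, -15), -1), Add(1, 30))), 2) = Pow(Add(-4, Mul(Rational(1, 10), -5, Pow(-13, -1), 31)), 2) = Pow(Add(-4, Mul(Rational(1, 10), -5, Rational(-1, 13), 31)), 2) = Pow(Add(-4, Rational(31, 26)), 2) = Pow(Rational(-73, 26), 2) = Rational(5329, 676)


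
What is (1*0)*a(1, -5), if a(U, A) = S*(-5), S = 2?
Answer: 0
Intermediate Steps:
a(U, A) = -10 (a(U, A) = 2*(-5) = -10)
(1*0)*a(1, -5) = (1*0)*(-10) = 0*(-10) = 0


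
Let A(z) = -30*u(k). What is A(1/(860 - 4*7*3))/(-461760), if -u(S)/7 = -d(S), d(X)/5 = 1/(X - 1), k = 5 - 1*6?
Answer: -35/30784 ≈ -0.0011370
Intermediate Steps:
k = -1 (k = 5 - 6 = -1)
d(X) = 5/(-1 + X) (d(X) = 5/(X - 1) = 5/(-1 + X))
u(S) = 35/(-1 + S) (u(S) = -(-7)*5/(-1 + S) = -(-35)/(-1 + S) = 35/(-1 + S))
A(z) = 525 (A(z) = -1050/(-1 - 1) = -1050/(-2) = -1050*(-1)/2 = -30*(-35/2) = 525)
A(1/(860 - 4*7*3))/(-461760) = 525/(-461760) = 525*(-1/461760) = -35/30784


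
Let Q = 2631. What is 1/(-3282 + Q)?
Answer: -1/651 ≈ -0.0015361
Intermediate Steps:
1/(-3282 + Q) = 1/(-3282 + 2631) = 1/(-651) = -1/651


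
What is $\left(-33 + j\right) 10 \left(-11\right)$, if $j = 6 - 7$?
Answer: $3740$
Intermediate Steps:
$j = -1$
$\left(-33 + j\right) 10 \left(-11\right) = \left(-33 - 1\right) 10 \left(-11\right) = \left(-34\right) \left(-110\right) = 3740$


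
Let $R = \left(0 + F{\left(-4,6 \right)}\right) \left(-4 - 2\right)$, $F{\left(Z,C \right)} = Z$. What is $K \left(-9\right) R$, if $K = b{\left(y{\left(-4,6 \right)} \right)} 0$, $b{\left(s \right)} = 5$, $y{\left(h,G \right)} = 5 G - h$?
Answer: $0$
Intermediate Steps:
$y{\left(h,G \right)} = - h + 5 G$
$K = 0$ ($K = 5 \cdot 0 = 0$)
$R = 24$ ($R = \left(0 - 4\right) \left(-4 - 2\right) = \left(-4\right) \left(-6\right) = 24$)
$K \left(-9\right) R = 0 \left(-9\right) 24 = 0 \cdot 24 = 0$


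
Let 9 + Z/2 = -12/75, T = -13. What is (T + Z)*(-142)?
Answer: 111186/25 ≈ 4447.4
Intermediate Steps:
Z = -458/25 (Z = -18 + 2*(-12/75) = -18 + 2*(-12*1/75) = -18 + 2*(-4/25) = -18 - 8/25 = -458/25 ≈ -18.320)
(T + Z)*(-142) = (-13 - 458/25)*(-142) = -783/25*(-142) = 111186/25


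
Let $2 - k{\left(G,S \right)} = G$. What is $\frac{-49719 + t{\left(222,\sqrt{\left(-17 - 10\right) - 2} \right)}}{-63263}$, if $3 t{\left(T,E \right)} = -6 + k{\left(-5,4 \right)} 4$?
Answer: $\frac{149135}{189789} \approx 0.78579$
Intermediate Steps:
$k{\left(G,S \right)} = 2 - G$
$t{\left(T,E \right)} = \frac{22}{3}$ ($t{\left(T,E \right)} = \frac{-6 + \left(2 - -5\right) 4}{3} = \frac{-6 + \left(2 + 5\right) 4}{3} = \frac{-6 + 7 \cdot 4}{3} = \frac{-6 + 28}{3} = \frac{1}{3} \cdot 22 = \frac{22}{3}$)
$\frac{-49719 + t{\left(222,\sqrt{\left(-17 - 10\right) - 2} \right)}}{-63263} = \frac{-49719 + \frac{22}{3}}{-63263} = \left(- \frac{149135}{3}\right) \left(- \frac{1}{63263}\right) = \frac{149135}{189789}$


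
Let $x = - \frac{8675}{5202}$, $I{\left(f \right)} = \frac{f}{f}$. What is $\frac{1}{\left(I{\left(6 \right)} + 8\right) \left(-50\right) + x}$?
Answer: $- \frac{5202}{2349575} \approx -0.002214$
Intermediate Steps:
$I{\left(f \right)} = 1$
$x = - \frac{8675}{5202}$ ($x = \left(-8675\right) \frac{1}{5202} = - \frac{8675}{5202} \approx -1.6676$)
$\frac{1}{\left(I{\left(6 \right)} + 8\right) \left(-50\right) + x} = \frac{1}{\left(1 + 8\right) \left(-50\right) - \frac{8675}{5202}} = \frac{1}{9 \left(-50\right) - \frac{8675}{5202}} = \frac{1}{-450 - \frac{8675}{5202}} = \frac{1}{- \frac{2349575}{5202}} = - \frac{5202}{2349575}$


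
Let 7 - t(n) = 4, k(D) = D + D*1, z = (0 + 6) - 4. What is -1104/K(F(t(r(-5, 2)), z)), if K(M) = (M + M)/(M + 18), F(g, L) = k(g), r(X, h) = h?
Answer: -2208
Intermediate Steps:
z = 2 (z = 6 - 4 = 2)
k(D) = 2*D (k(D) = D + D = 2*D)
t(n) = 3 (t(n) = 7 - 1*4 = 7 - 4 = 3)
F(g, L) = 2*g
K(M) = 2*M/(18 + M) (K(M) = (2*M)/(18 + M) = 2*M/(18 + M))
-1104/K(F(t(r(-5, 2)), z)) = -1104/(2*(2*3)/(18 + 2*3)) = -1104/(2*6/(18 + 6)) = -1104/(2*6/24) = -1104/(2*6*(1/24)) = -1104/½ = -1104*2 = -2208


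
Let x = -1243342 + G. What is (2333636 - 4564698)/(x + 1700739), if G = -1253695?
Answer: 1115531/398149 ≈ 2.8018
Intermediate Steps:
x = -2497037 (x = -1243342 - 1253695 = -2497037)
(2333636 - 4564698)/(x + 1700739) = (2333636 - 4564698)/(-2497037 + 1700739) = -2231062/(-796298) = -2231062*(-1/796298) = 1115531/398149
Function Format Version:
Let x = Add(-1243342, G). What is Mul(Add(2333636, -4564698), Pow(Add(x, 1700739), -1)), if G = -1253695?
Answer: Rational(1115531, 398149) ≈ 2.8018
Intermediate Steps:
x = -2497037 (x = Add(-1243342, -1253695) = -2497037)
Mul(Add(2333636, -4564698), Pow(Add(x, 1700739), -1)) = Mul(Add(2333636, -4564698), Pow(Add(-2497037, 1700739), -1)) = Mul(-2231062, Pow(-796298, -1)) = Mul(-2231062, Rational(-1, 796298)) = Rational(1115531, 398149)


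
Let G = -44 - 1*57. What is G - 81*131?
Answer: -10712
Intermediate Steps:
G = -101 (G = -44 - 57 = -101)
G - 81*131 = -101 - 81*131 = -101 - 10611 = -10712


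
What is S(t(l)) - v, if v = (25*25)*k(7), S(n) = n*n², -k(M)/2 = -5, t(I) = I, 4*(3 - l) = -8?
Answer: -6125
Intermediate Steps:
l = 5 (l = 3 - ¼*(-8) = 3 + 2 = 5)
k(M) = 10 (k(M) = -2*(-5) = 10)
S(n) = n³
v = 6250 (v = (25*25)*10 = 625*10 = 6250)
S(t(l)) - v = 5³ - 1*6250 = 125 - 6250 = -6125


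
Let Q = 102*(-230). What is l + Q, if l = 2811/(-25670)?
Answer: -602221011/25670 ≈ -23460.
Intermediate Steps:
Q = -23460
l = -2811/25670 (l = 2811*(-1/25670) = -2811/25670 ≈ -0.10951)
l + Q = -2811/25670 - 23460 = -602221011/25670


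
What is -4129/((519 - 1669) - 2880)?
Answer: 4129/4030 ≈ 1.0246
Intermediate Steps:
-4129/((519 - 1669) - 2880) = -4129/(-1150 - 2880) = -4129/(-4030) = -4129*(-1/4030) = 4129/4030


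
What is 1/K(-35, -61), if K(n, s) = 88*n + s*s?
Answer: 1/641 ≈ 0.0015601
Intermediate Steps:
K(n, s) = s**2 + 88*n (K(n, s) = 88*n + s**2 = s**2 + 88*n)
1/K(-35, -61) = 1/((-61)**2 + 88*(-35)) = 1/(3721 - 3080) = 1/641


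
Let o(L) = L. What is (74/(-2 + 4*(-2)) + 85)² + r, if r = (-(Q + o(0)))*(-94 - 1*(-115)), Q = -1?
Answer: 151069/25 ≈ 6042.8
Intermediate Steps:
r = 21 (r = (-(-1 + 0))*(-94 - 1*(-115)) = (-1*(-1))*(-94 + 115) = 1*21 = 21)
(74/(-2 + 4*(-2)) + 85)² + r = (74/(-2 + 4*(-2)) + 85)² + 21 = (74/(-2 - 8) + 85)² + 21 = (74/(-10) + 85)² + 21 = (74*(-⅒) + 85)² + 21 = (-37/5 + 85)² + 21 = (388/5)² + 21 = 150544/25 + 21 = 151069/25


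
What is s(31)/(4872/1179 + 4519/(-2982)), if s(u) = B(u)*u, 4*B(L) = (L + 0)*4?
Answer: 375406962/1022267 ≈ 367.23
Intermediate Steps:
B(L) = L (B(L) = ((L + 0)*4)/4 = (L*4)/4 = (4*L)/4 = L)
s(u) = u**2 (s(u) = u*u = u**2)
s(31)/(4872/1179 + 4519/(-2982)) = 31**2/(4872/1179 + 4519/(-2982)) = 961/(4872*(1/1179) + 4519*(-1/2982)) = 961/(1624/393 - 4519/2982) = 961/(1022267/390642) = 961*(390642/1022267) = 375406962/1022267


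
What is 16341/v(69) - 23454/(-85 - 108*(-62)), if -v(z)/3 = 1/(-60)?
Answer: 2160583566/6611 ≈ 3.2682e+5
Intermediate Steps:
v(z) = 1/20 (v(z) = -3/(-60) = -3*(-1/60) = 1/20)
16341/v(69) - 23454/(-85 - 108*(-62)) = 16341/(1/20) - 23454/(-85 - 108*(-62)) = 16341*20 - 23454/(-85 + 6696) = 326820 - 23454/6611 = 2160583566/6611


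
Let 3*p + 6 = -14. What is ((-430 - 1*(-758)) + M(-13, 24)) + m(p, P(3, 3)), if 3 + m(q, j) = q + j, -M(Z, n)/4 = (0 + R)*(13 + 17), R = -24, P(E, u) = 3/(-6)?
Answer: 19187/6 ≈ 3197.8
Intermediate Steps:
P(E, u) = -½ (P(E, u) = 3*(-⅙) = -½)
M(Z, n) = 2880 (M(Z, n) = -4*(0 - 24)*(13 + 17) = -(-96)*30 = -4*(-720) = 2880)
p = -20/3 (p = -2 + (⅓)*(-14) = -2 - 14/3 = -20/3 ≈ -6.6667)
m(q, j) = -3 + j + q (m(q, j) = -3 + (q + j) = -3 + (j + q) = -3 + j + q)
((-430 - 1*(-758)) + M(-13, 24)) + m(p, P(3, 3)) = ((-430 - 1*(-758)) + 2880) + (-3 - ½ - 20/3) = ((-430 + 758) + 2880) - 61/6 = (328 + 2880) - 61/6 = 3208 - 61/6 = 19187/6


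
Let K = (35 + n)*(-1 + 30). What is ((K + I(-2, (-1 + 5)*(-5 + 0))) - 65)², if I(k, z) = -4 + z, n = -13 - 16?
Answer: 7225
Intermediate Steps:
n = -29
K = 174 (K = (35 - 29)*(-1 + 30) = 6*29 = 174)
((K + I(-2, (-1 + 5)*(-5 + 0))) - 65)² = ((174 + (-4 + (-1 + 5)*(-5 + 0))) - 65)² = ((174 + (-4 + 4*(-5))) - 65)² = ((174 + (-4 - 20)) - 65)² = ((174 - 24) - 65)² = (150 - 65)² = 85² = 7225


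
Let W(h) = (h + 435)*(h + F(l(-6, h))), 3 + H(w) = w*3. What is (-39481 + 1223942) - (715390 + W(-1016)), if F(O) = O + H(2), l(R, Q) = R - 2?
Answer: -124130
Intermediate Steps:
H(w) = -3 + 3*w (H(w) = -3 + w*3 = -3 + 3*w)
l(R, Q) = -2 + R
F(O) = 3 + O (F(O) = O + (-3 + 3*2) = O + (-3 + 6) = O + 3 = 3 + O)
W(h) = (-5 + h)*(435 + h) (W(h) = (h + 435)*(h + (3 + (-2 - 6))) = (435 + h)*(h + (3 - 8)) = (435 + h)*(h - 5) = (435 + h)*(-5 + h) = (-5 + h)*(435 + h))
(-39481 + 1223942) - (715390 + W(-1016)) = (-39481 + 1223942) - (715390 + (-2175 + (-1016)² + 430*(-1016))) = 1184461 - (715390 + (-2175 + 1032256 - 436880)) = 1184461 - (715390 + 593201) = 1184461 - 1*1308591 = 1184461 - 1308591 = -124130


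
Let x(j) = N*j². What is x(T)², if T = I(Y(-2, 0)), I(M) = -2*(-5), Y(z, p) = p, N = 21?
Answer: 4410000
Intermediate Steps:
I(M) = 10
T = 10
x(j) = 21*j²
x(T)² = (21*10²)² = (21*100)² = 2100² = 4410000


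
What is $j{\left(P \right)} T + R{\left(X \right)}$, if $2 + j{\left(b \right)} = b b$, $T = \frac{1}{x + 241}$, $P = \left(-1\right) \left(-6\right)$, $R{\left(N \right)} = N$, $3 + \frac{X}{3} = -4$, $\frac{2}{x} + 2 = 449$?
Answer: $- \frac{132183}{6337} \approx -20.859$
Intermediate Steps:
$x = \frac{2}{447}$ ($x = \frac{2}{-2 + 449} = \frac{2}{447} \approx 0.0044743$)
$X = -21$ ($X = -9 + 3 \left(-4\right) = -9 - 12 = -21$)
$P = 6$
$T = \frac{447}{107729}$ ($T = \frac{1}{\frac{2}{447} + 241} = \frac{1}{\frac{107729}{447}} = \frac{447}{107729} \approx 0.0041493$)
$j{\left(b \right)} = -2 + b^{2}$ ($j{\left(b \right)} = -2 + b b = -2 + b^{2}$)
$j{\left(P \right)} T + R{\left(X \right)} = \left(-2 + 6^{2}\right) \frac{447}{107729} - 21 = \left(-2 + 36\right) \frac{447}{107729} - 21 = 34 \cdot \frac{447}{107729} - 21 = \frac{894}{6337} - 21 = - \frac{132183}{6337}$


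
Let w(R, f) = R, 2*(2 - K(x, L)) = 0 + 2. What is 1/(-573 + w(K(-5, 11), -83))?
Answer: -1/572 ≈ -0.0017483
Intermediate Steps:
K(x, L) = 1 (K(x, L) = 2 - (0 + 2)/2 = 2 - ½*2 = 2 - 1 = 1)
1/(-573 + w(K(-5, 11), -83)) = 1/(-573 + 1) = 1/(-572) = -1/572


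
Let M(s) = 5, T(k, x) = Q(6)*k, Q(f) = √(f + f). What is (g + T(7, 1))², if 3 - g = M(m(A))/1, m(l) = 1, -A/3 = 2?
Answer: 592 - 56*√3 ≈ 495.01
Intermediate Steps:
Q(f) = √2*√f (Q(f) = √(2*f) = √2*√f)
T(k, x) = 2*k*√3 (T(k, x) = (√2*√6)*k = (2*√3)*k = 2*k*√3)
A = -6 (A = -3*2 = -6)
g = -2 (g = 3 - 5/1 = 3 - 5 = -2)
(g + T(7, 1))² = (-2 + 2*7*√3)² = (-2 + 14*√3)²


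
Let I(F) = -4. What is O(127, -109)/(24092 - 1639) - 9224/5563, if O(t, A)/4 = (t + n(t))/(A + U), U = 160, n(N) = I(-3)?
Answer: -3519897692/2123402663 ≈ -1.6577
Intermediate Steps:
n(N) = -4
O(t, A) = 4*(-4 + t)/(160 + A) (O(t, A) = 4*((t - 4)/(A + 160)) = 4*((-4 + t)/(160 + A)) = 4*(-4 + t)/(160 + A))
O(127, -109)/(24092 - 1639) - 9224/5563 = (4*(-4 + 127)/(160 - 109))/(24092 - 1639) - 9224/5563 = (4*123/51)/22453 - 9224*1/5563 = (4*(1/51)*123)*(1/22453) - 9224/5563 = (164/17)*(1/22453) - 9224/5563 = 164/381701 - 9224/5563 = -3519897692/2123402663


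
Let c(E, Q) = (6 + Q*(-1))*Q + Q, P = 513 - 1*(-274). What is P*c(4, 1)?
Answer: 4722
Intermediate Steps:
P = 787 (P = 513 + 274 = 787)
c(E, Q) = Q + Q*(6 - Q) (c(E, Q) = (6 - Q)*Q + Q = Q*(6 - Q) + Q = Q + Q*(6 - Q))
P*c(4, 1) = 787*(1*(7 - 1*1)) = 787*(1*(7 - 1)) = 787*(1*6) = 787*6 = 4722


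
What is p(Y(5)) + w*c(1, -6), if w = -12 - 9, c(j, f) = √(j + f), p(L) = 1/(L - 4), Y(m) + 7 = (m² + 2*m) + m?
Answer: 1/29 - 21*I*√5 ≈ 0.034483 - 46.957*I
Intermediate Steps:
Y(m) = -7 + m² + 3*m (Y(m) = -7 + ((m² + 2*m) + m) = -7 + (m² + 3*m) = -7 + m² + 3*m)
p(L) = 1/(-4 + L)
c(j, f) = √(f + j)
w = -21
p(Y(5)) + w*c(1, -6) = 1/(-4 + (-7 + 5² + 3*5)) - 21*√(-6 + 1) = 1/(-4 + (-7 + 25 + 15)) - 21*I*√5 = 1/(-4 + 33) - 21*I*√5 = 1/29 - 21*I*√5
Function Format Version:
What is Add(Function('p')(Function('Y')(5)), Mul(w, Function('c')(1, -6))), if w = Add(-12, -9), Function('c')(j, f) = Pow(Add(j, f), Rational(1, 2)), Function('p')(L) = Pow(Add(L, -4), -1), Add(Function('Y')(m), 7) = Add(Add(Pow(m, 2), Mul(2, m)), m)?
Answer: Add(Rational(1, 29), Mul(-21, I, Pow(5, Rational(1, 2)))) ≈ Add(0.034483, Mul(-46.957, I))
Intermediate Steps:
Function('Y')(m) = Add(-7, Pow(m, 2), Mul(3, m)) (Function('Y')(m) = Add(-7, Add(Add(Pow(m, 2), Mul(2, m)), m)) = Add(-7, Add(Pow(m, 2), Mul(3, m))) = Add(-7, Pow(m, 2), Mul(3, m)))
Function('p')(L) = Pow(Add(-4, L), -1)
Function('c')(j, f) = Pow(Add(f, j), Rational(1, 2))
w = -21
Add(Function('p')(Function('Y')(5)), Mul(w, Function('c')(1, -6))) = Add(Pow(Add(-4, Add(-7, Pow(5, 2), Mul(3, 5))), -1), Mul(-21, Pow(Add(-6, 1), Rational(1, 2)))) = Add(Pow(Add(-4, Add(-7, 25, 15)), -1), Mul(-21, Pow(-5, Rational(1, 2)))) = Add(Pow(Add(-4, 33), -1), Mul(-21, Mul(I, Pow(5, Rational(1, 2))))) = Add(Pow(29, -1), Mul(-21, I, Pow(5, Rational(1, 2)))) = Add(Rational(1, 29), Mul(-21, I, Pow(5, Rational(1, 2))))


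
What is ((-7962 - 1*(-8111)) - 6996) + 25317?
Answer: 18470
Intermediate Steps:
((-7962 - 1*(-8111)) - 6996) + 25317 = ((-7962 + 8111) - 6996) + 25317 = (149 - 6996) + 25317 = -6847 + 25317 = 18470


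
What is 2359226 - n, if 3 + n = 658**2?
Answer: 1926265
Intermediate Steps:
n = 432961 (n = -3 + 658**2 = -3 + 432964 = 432961)
2359226 - n = 2359226 - 1*432961 = 2359226 - 432961 = 1926265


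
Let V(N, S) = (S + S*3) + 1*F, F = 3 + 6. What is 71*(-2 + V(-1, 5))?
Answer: 1917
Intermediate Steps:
F = 9
V(N, S) = 9 + 4*S (V(N, S) = (S + S*3) + 1*9 = (S + 3*S) + 9 = 4*S + 9 = 9 + 4*S)
71*(-2 + V(-1, 5)) = 71*(-2 + (9 + 4*5)) = 71*(-2 + (9 + 20)) = 71*(-2 + 29) = 71*27 = 1917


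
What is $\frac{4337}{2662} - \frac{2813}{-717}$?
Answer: $\frac{10597835}{1908654} \approx 5.5525$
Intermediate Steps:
$\frac{4337}{2662} - \frac{2813}{-717} = 4337 \cdot \frac{1}{2662} - - \frac{2813}{717} = \frac{4337}{2662} + \frac{2813}{717} = \frac{10597835}{1908654}$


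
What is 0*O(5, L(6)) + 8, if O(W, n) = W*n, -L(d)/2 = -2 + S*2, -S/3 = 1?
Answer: 8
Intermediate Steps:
S = -3 (S = -3*1 = -3)
L(d) = 16 (L(d) = -2*(-2 - 3*2) = -2*(-2 - 6) = -2*(-8) = 16)
0*O(5, L(6)) + 8 = 0*(5*16) + 8 = 0*80 + 8 = 0 + 8 = 8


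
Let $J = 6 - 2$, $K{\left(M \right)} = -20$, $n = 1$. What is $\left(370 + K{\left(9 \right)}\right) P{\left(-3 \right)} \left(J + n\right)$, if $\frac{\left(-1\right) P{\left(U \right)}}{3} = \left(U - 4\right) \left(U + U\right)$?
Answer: $-220500$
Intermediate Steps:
$P{\left(U \right)} = - 6 U \left(-4 + U\right)$ ($P{\left(U \right)} = - 3 \left(U - 4\right) \left(U + U\right) = - 3 \left(-4 + U\right) 2 U = - 3 \cdot 2 U \left(-4 + U\right) = - 6 U \left(-4 + U\right)$)
$J = 4$ ($J = 6 - 2 = 4$)
$\left(370 + K{\left(9 \right)}\right) P{\left(-3 \right)} \left(J + n\right) = \left(370 - 20\right) 6 \left(-3\right) \left(4 - -3\right) \left(4 + 1\right) = 350 \cdot 6 \left(-3\right) \left(4 + 3\right) 5 = 350 \cdot 6 \left(-3\right) 7 \cdot 5 = 350 \left(\left(-126\right) 5\right) = 350 \left(-630\right) = -220500$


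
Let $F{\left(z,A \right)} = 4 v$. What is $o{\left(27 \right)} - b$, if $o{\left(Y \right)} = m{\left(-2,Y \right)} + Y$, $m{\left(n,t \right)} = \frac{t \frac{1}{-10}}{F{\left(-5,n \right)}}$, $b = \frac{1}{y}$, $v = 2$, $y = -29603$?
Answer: $\frac{63143279}{2368240} \approx 26.663$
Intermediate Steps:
$b = - \frac{1}{29603}$ ($b = \frac{1}{-29603} = - \frac{1}{29603} \approx -3.378 \cdot 10^{-5}$)
$F{\left(z,A \right)} = 8$ ($F{\left(z,A \right)} = 4 \cdot 2 = 8$)
$m{\left(n,t \right)} = - \frac{t}{80}$ ($m{\left(n,t \right)} = \frac{t \frac{1}{-10}}{8} = t \left(- \frac{1}{10}\right) \frac{1}{8} = - \frac{t}{10} \cdot \frac{1}{8} = - \frac{t}{80}$)
$o{\left(Y \right)} = \frac{79 Y}{80}$ ($o{\left(Y \right)} = - \frac{Y}{80} + Y = \frac{79 Y}{80}$)
$o{\left(27 \right)} - b = \frac{79}{80} \cdot 27 - - \frac{1}{29603} = \frac{2133}{80} + \frac{1}{29603} = \frac{63143279}{2368240}$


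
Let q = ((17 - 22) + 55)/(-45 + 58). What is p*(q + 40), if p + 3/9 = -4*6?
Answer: -13870/13 ≈ -1066.9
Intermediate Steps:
q = 50/13 (q = (-5 + 55)/13 = 50*(1/13) = 50/13 ≈ 3.8462)
p = -73/3 (p = -⅓ - 4*6 = -⅓ - 24 = -73/3 ≈ -24.333)
p*(q + 40) = -73*(50/13 + 40)/3 = -73/3*570/13 = -13870/13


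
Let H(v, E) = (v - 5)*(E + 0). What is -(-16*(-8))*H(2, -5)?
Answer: -1920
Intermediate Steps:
H(v, E) = E*(-5 + v) (H(v, E) = (-5 + v)*E = E*(-5 + v))
-(-16*(-8))*H(2, -5) = -(-16*(-8))*(-5*(-5 + 2)) = -128*(-5*(-3)) = -128*15 = -1*1920 = -1920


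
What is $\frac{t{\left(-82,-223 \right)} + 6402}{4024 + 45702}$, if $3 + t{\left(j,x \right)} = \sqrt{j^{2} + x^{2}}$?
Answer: $\frac{6399}{49726} + \frac{\sqrt{56453}}{49726} \approx 0.13346$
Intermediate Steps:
$t{\left(j,x \right)} = -3 + \sqrt{j^{2} + x^{2}}$
$\frac{t{\left(-82,-223 \right)} + 6402}{4024 + 45702} = \frac{\left(-3 + \sqrt{\left(-82\right)^{2} + \left(-223\right)^{2}}\right) + 6402}{4024 + 45702} = \frac{\left(-3 + \sqrt{6724 + 49729}\right) + 6402}{49726} = \left(\left(-3 + \sqrt{56453}\right) + 6402\right) \frac{1}{49726} = \left(6399 + \sqrt{56453}\right) \frac{1}{49726} = \frac{6399}{49726} + \frac{\sqrt{56453}}{49726}$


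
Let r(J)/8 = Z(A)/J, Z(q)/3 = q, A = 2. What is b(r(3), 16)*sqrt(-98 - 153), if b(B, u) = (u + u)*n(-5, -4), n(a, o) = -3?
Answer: -96*I*sqrt(251) ≈ -1520.9*I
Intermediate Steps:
Z(q) = 3*q
r(J) = 48/J (r(J) = 8*((3*2)/J) = 8*(6/J) = 48/J)
b(B, u) = -6*u (b(B, u) = (u + u)*(-3) = (2*u)*(-3) = -6*u)
b(r(3), 16)*sqrt(-98 - 153) = (-6*16)*sqrt(-98 - 153) = -96*I*sqrt(251)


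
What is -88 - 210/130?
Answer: -1165/13 ≈ -89.615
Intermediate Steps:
-88 - 210/130 = -88 - 210*1/130 = -88 - 21/13 = -1165/13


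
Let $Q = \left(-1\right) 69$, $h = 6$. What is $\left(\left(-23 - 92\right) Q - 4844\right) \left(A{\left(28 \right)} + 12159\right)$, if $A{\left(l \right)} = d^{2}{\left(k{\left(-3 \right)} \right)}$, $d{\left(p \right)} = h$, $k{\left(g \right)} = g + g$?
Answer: $37694745$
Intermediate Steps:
$k{\left(g \right)} = 2 g$
$Q = -69$
$d{\left(p \right)} = 6$
$A{\left(l \right)} = 36$ ($A{\left(l \right)} = 6^{2} = 36$)
$\left(\left(-23 - 92\right) Q - 4844\right) \left(A{\left(28 \right)} + 12159\right) = \left(\left(-23 - 92\right) \left(-69\right) - 4844\right) \left(36 + 12159\right) = \left(\left(-115\right) \left(-69\right) - 4844\right) 12195 = \left(7935 - 4844\right) 12195 = 3091 \cdot 12195 = 37694745$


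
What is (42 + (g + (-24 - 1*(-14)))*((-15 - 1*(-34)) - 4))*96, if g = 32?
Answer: 35712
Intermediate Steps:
(42 + (g + (-24 - 1*(-14)))*((-15 - 1*(-34)) - 4))*96 = (42 + (32 + (-24 - 1*(-14)))*((-15 - 1*(-34)) - 4))*96 = (42 + (32 + (-24 + 14))*((-15 + 34) - 4))*96 = (42 + (32 - 10)*(19 - 4))*96 = (42 + 22*15)*96 = (42 + 330)*96 = 372*96 = 35712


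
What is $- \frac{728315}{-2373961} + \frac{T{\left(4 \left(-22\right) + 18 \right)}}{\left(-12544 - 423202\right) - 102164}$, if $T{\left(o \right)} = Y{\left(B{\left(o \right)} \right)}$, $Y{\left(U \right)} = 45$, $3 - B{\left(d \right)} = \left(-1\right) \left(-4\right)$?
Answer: $\frac{78332218681}{255395472302} \approx 0.30671$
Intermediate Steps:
$B{\left(d \right)} = -1$ ($B{\left(d \right)} = 3 - \left(-1\right) \left(-4\right) = 3 - 4 = -1$)
$T{\left(o \right)} = 45$
$- \frac{728315}{-2373961} + \frac{T{\left(4 \left(-22\right) + 18 \right)}}{\left(-12544 - 423202\right) - 102164} = - \frac{728315}{-2373961} + \frac{45}{\left(-12544 - 423202\right) - 102164} = \left(-728315\right) \left(- \frac{1}{2373961}\right) + \frac{45}{-435746 - 102164} = \frac{728315}{2373961} + \frac{45}{-537910} = \frac{728315}{2373961} + 45 \left(- \frac{1}{537910}\right) = \frac{728315}{2373961} - \frac{9}{107582} = \frac{78332218681}{255395472302}$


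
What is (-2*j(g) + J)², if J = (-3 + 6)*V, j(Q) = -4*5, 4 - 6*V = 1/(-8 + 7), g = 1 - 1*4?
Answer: 7225/4 ≈ 1806.3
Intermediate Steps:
g = -3 (g = 1 - 4 = -3)
V = ⅚ (V = ⅔ - 1/(6*(-8 + 7)) = ⅔ - ⅙/(-1) = ⅔ - ⅙*(-1) = ⅔ + ⅙ = ⅚ ≈ 0.83333)
j(Q) = -20
J = 5/2 (J = (-3 + 6)*(⅚) = 3*(⅚) = 5/2 ≈ 2.5000)
(-2*j(g) + J)² = (-2*(-20) + 5/2)² = (40 + 5/2)² = (85/2)² = 7225/4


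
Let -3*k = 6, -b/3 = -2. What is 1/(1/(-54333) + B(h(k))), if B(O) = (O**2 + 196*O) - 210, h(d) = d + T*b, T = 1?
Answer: 54333/32056469 ≈ 0.0016949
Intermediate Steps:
b = 6 (b = -3*(-2) = 6)
k = -2 (k = -1/3*6 = -2)
h(d) = 6 + d (h(d) = d + 1*6 = d + 6 = 6 + d)
B(O) = -210 + O**2 + 196*O
1/(1/(-54333) + B(h(k))) = 1/(1/(-54333) + (-210 + (6 - 2)**2 + 196*(6 - 2))) = 1/(-1/54333 + (-210 + 4**2 + 196*4)) = 1/(-1/54333 + (-210 + 16 + 784)) = 1/(-1/54333 + 590) = 1/(32056469/54333) = 54333/32056469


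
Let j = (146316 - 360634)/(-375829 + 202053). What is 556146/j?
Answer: 48322413648/107159 ≈ 4.5094e+5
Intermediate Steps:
j = 107159/86888 (j = -214318/(-173776) = -214318*(-1/173776) = 107159/86888 ≈ 1.2333)
556146/j = 556146/(107159/86888) = 556146*(86888/107159) = 48322413648/107159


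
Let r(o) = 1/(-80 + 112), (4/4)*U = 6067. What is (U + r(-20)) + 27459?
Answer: 1072833/32 ≈ 33526.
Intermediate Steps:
U = 6067
r(o) = 1/32
(U + r(-20)) + 27459 = (6067 + 1/32) + 27459 = 194145/32 + 27459 = 1072833/32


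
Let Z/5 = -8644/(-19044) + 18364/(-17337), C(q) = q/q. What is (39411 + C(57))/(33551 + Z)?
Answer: 271093658607/230758216256 ≈ 1.1748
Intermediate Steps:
C(q) = 1
Z = -83276245/27513819 (Z = 5*(-8644/(-19044) + 18364/(-17337)) = 5*(-8644*(-1/19044) + 18364*(-1/17337)) = 5*(2161/4761 - 18364/17337) = 5*(-16655249/27513819) = -83276245/27513819 ≈ -3.0267)
(39411 + C(57))/(33551 + Z) = (39411 + 1)/(33551 - 83276245/27513819) = 39412/(923032865024/27513819) = 39412*(27513819/923032865024) = 271093658607/230758216256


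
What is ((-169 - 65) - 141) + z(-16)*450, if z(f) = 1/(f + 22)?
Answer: -300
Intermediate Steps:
z(f) = 1/(22 + f)
((-169 - 65) - 141) + z(-16)*450 = ((-169 - 65) - 141) + 450/(22 - 16) = (-234 - 141) + 450/6 = -375 + (⅙)*450 = -375 + 75 = -300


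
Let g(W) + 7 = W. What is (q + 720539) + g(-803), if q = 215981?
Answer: 935710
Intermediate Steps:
g(W) = -7 + W
(q + 720539) + g(-803) = (215981 + 720539) + (-7 - 803) = 936520 - 810 = 935710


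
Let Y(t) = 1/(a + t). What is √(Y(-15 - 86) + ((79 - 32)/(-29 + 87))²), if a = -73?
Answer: √19707/174 ≈ 0.80679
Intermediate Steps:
Y(t) = 1/(-73 + t)
√(Y(-15 - 86) + ((79 - 32)/(-29 + 87))²) = √(1/(-73 + (-15 - 86)) + ((79 - 32)/(-29 + 87))²) = √(1/(-73 - 101) + (47/58)²) = √(1/(-174) + (47*(1/58))²) = √(-1/174 + (47/58)²) = √(-1/174 + 2209/3364) = √(6569/10092) = √19707/174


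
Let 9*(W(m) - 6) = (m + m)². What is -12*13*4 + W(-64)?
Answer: 10822/9 ≈ 1202.4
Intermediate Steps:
W(m) = 6 + 4*m²/9 (W(m) = 6 + (m + m)²/9 = 6 + (2*m)²/9 = 6 + (4*m²)/9 = 6 + 4*m²/9)
-12*13*4 + W(-64) = -12*13*4 + (6 + (4/9)*(-64)²) = -156*4 + (6 + (4/9)*4096) = -624 + (6 + 16384/9) = -624 + 16438/9 = 10822/9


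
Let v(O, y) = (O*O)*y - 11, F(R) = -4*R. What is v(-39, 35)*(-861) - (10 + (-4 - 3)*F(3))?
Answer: -45825958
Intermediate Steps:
v(O, y) = -11 + y*O**2 (v(O, y) = O**2*y - 11 = y*O**2 - 11 = -11 + y*O**2)
v(-39, 35)*(-861) - (10 + (-4 - 3)*F(3)) = (-11 + 35*(-39)**2)*(-861) - (10 + (-4 - 3)*(-4*3)) = (-11 + 35*1521)*(-861) - (10 - 7*(-12)) = (-11 + 53235)*(-861) - (10 + 84) = 53224*(-861) - 1*94 = -45825864 - 94 = -45825958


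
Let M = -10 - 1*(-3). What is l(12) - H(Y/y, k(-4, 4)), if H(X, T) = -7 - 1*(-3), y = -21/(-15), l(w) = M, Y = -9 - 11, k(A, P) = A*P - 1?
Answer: -3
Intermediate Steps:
k(A, P) = -1 + A*P
Y = -20
M = -7 (M = -10 + 3 = -7)
l(w) = -7
y = 7/5 (y = -21*(-1/15) = 7/5 ≈ 1.4000)
H(X, T) = -4 (H(X, T) = -7 + 3 = -4)
l(12) - H(Y/y, k(-4, 4)) = -7 - 1*(-4) = -7 + 4 = -3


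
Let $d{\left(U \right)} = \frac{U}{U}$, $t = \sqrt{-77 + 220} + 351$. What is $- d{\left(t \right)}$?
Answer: $-1$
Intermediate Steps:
$t = 351 + \sqrt{143}$ ($t = \sqrt{143} + 351 = 351 + \sqrt{143} \approx 362.96$)
$d{\left(U \right)} = 1$
$- d{\left(t \right)} = \left(-1\right) 1 = -1$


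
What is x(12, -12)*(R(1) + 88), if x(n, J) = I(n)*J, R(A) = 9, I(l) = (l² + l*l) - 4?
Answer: -330576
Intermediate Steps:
I(l) = -4 + 2*l² (I(l) = (l² + l²) - 4 = 2*l² - 4 = -4 + 2*l²)
x(n, J) = J*(-4 + 2*n²) (x(n, J) = (-4 + 2*n²)*J = J*(-4 + 2*n²))
x(12, -12)*(R(1) + 88) = (2*(-12)*(-2 + 12²))*(9 + 88) = (2*(-12)*(-2 + 144))*97 = (2*(-12)*142)*97 = -3408*97 = -330576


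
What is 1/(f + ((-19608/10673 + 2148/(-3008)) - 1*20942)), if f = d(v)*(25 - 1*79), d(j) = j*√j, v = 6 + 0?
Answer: -1349210647733262704/28218037364661015039505 + 20871502308393984*√6/28218037364661015039505 ≈ -4.6002e-5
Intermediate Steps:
v = 6
d(j) = j^(3/2)
f = -324*√6 (f = 6^(3/2)*(25 - 1*79) = (6*√6)*(25 - 79) = (6*√6)*(-54) = -324*√6 ≈ -793.63)
1/(f + ((-19608/10673 + 2148/(-3008)) - 1*20942)) = 1/(-324*√6 + ((-19608/10673 + 2148/(-3008)) - 1*20942)) = 1/(-324*√6 + ((-19608*1/10673 + 2148*(-1/3008)) - 20942)) = 1/(-324*√6 + ((-19608/10673 - 537/752) - 20942)) = 1/(-324*√6 + (-20476617/8026096 - 20942)) = 1/(-324*√6 - 168102979049/8026096) = 1/(-168102979049/8026096 - 324*√6)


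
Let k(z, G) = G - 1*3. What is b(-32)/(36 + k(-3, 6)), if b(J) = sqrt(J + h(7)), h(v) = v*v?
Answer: sqrt(17)/39 ≈ 0.10572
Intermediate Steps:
h(v) = v**2
b(J) = sqrt(49 + J) (b(J) = sqrt(J + 7**2) = sqrt(J + 49) = sqrt(49 + J))
k(z, G) = -3 + G (k(z, G) = G - 3 = -3 + G)
b(-32)/(36 + k(-3, 6)) = sqrt(49 - 32)/(36 + (-3 + 6)) = sqrt(17)/(36 + 3) = sqrt(17)/39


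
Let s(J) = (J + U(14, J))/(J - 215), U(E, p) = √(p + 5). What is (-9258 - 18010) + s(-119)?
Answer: -9107393/334 - I*√114/334 ≈ -27268.0 - 0.031967*I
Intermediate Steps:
U(E, p) = √(5 + p)
s(J) = (J + √(5 + J))/(-215 + J) (s(J) = (J + √(5 + J))/(J - 215) = (J + √(5 + J))/(-215 + J))
(-9258 - 18010) + s(-119) = (-9258 - 18010) + (-119 + √(5 - 119))/(-215 - 119) = -27268 + (-119 + √(-114))/(-334) = -27268 - (-119 + I*√114)/334 = -27268 + (119/334 - I*√114/334) = -9107393/334 - I*√114/334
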